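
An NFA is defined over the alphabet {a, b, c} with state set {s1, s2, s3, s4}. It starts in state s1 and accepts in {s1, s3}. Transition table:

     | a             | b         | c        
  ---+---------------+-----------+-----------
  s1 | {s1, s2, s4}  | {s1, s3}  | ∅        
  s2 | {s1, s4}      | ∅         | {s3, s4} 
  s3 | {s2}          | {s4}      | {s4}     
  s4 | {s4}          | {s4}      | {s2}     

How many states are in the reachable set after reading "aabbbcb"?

1

Start in {s1}.
Read 'a': s1→{s1, s2, s4}; now {s1, s2, s4}.
Read 'a': s1→{s1, s2, s4}, s2→{s1, s4}, s4→{s4}; now {s1, s2, s4}.
Read 'b': s1→{s1, s3}, s2→∅, s4→{s4}; now {s1, s3, s4}.
Read 'b': s1→{s1, s3}, s3→{s4}, s4→{s4}; now {s1, s3, s4}.
Read 'b': s1→{s1, s3}, s3→{s4}, s4→{s4}; now {s1, s3, s4}.
Read 'c': s1→∅, s3→{s4}, s4→{s2}; now {s2, s4}.
Read 'b': s2→∅, s4→{s4}; now {s4}.
That set has 1 state.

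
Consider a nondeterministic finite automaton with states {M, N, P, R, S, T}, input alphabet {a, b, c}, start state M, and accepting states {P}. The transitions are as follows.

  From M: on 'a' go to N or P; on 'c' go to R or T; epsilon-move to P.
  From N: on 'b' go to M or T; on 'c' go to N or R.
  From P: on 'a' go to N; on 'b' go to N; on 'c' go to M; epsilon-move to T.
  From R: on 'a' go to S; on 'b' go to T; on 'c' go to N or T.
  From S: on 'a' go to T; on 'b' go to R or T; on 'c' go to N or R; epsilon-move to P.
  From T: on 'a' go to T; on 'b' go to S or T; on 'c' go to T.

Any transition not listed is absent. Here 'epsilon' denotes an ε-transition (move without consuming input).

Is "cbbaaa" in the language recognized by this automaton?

No

Start: ε-closure({M}) = {M, P, T}.
Read 'c': M→{R, T}, P→{M}, T→{T}; union {M, R, T}; ε-closure = {M, P, R, T}.
Read 'b': M→∅, P→{N}, R→{T}, T→{S, T}; union {N, S, T}; ε-closure = {N, P, S, T}.
Read 'b': N→{M, T}, P→{N}, S→{R, T}, T→{S, T}; union {M, N, R, S, T}; ε-closure = {M, N, P, R, S, T}.
Read 'a': M→{N, P}, N→∅, P→{N}, R→{S}, S→{T}, T→{T}; now {N, P, S, T}.
Read 'a': N→∅, P→{N}, S→{T}, T→{T}; now {N, T}.
Read 'a': N→∅, T→{T}; now {T}.
The final set {T} contains no accepting state.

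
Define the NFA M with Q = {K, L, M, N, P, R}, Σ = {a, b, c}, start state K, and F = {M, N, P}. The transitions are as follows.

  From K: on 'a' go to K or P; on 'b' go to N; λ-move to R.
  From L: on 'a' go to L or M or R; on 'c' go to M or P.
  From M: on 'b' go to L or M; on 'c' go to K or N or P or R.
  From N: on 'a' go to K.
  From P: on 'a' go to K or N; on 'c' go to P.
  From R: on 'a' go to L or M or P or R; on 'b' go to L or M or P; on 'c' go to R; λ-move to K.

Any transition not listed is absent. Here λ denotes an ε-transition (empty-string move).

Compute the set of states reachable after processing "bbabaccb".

{L, M, N, P}

Start: ε-closure({K}) = {K, R}.
Read 'b': K→{N}, R→{L, M, P}; now {L, M, N, P}.
Read 'b': L→∅, M→{L, M}, N→∅, P→∅; now {L, M}.
Read 'a': L→{L, M, R}, M→∅; union {L, M, R}; ε-closure = {K, L, M, R}.
Read 'b': K→{N}, L→∅, M→{L, M}, R→{L, M, P}; now {L, M, N, P}.
Read 'a': L→{L, M, R}, M→∅, N→{K}, P→{K, N}; now {K, L, M, N, R}.
Read 'c': K→∅, L→{M, P}, M→{K, N, P, R}, N→∅, R→{R}; now {K, M, N, P, R}.
Read 'c': K→∅, M→{K, N, P, R}, N→∅, P→{P}, R→{R}; now {K, N, P, R}.
Read 'b': K→{N}, N→∅, P→∅, R→{L, M, P}; now {L, M, N, P}.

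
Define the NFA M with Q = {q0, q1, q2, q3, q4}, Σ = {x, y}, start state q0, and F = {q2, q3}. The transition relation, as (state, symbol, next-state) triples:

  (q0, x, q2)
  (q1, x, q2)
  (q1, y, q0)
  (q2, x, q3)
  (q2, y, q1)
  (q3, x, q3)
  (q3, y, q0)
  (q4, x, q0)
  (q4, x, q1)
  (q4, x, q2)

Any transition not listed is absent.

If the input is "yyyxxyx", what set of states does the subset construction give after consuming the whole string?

∅

Start in {q0}.
Read 'y': {q0} → ∅.
The set is empty and remains empty for the remaining 6 symbols.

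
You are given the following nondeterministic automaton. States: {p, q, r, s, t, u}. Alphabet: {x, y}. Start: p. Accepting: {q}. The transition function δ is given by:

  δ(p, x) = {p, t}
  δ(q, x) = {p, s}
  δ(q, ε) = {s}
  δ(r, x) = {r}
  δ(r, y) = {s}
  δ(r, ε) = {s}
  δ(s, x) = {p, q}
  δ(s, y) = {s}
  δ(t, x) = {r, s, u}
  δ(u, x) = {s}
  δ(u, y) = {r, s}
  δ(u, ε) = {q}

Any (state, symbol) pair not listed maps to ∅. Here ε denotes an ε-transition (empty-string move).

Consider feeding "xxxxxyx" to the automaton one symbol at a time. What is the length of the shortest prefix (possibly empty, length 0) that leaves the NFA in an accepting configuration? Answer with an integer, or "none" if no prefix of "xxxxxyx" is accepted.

2

Start in {p}.
Read 'x': {p} → {p, t}.
Read 'x': {p, t} → {p, q, r, s, t, u}.
None of the earlier sets intersect F, but {p, q, r, s, t, u} does.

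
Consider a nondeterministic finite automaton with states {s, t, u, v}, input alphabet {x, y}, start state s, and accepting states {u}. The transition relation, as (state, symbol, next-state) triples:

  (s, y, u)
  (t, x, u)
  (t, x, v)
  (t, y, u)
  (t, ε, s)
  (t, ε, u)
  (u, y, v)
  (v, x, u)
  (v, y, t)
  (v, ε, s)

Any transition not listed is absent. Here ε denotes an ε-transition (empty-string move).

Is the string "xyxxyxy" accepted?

No

Start in {s}.
Read 'x': {s} → ∅.
The set is empty and remains empty for the remaining 6 symbols.
The final set ∅ contains no accepting state.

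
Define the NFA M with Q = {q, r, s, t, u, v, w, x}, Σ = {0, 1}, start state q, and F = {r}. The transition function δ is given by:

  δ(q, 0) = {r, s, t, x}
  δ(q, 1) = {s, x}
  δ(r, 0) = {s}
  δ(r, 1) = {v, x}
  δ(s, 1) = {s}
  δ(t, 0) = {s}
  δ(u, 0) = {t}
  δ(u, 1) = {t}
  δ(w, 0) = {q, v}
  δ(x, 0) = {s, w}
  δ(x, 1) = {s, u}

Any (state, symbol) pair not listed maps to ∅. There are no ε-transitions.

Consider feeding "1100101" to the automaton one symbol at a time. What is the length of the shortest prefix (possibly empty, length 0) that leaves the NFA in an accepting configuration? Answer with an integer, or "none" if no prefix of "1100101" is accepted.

none

Start in {q}.
Read '1': {q} → {s, x}.
Read '1': {s, x} → {s, u}.
Read '0': {s, u} → {t}.
Read '0': {t} → {s}.
Read '1': {s} → {s}.
Read '0': {s} → ∅.
The set is empty and remains empty for the remaining 1 symbol.
No reachable set along the way intersects F.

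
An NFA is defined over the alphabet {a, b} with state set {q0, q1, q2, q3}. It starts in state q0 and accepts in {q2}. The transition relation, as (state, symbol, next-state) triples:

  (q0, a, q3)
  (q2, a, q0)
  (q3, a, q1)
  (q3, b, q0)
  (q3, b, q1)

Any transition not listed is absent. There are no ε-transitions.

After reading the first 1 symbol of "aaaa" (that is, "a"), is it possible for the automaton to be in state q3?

Yes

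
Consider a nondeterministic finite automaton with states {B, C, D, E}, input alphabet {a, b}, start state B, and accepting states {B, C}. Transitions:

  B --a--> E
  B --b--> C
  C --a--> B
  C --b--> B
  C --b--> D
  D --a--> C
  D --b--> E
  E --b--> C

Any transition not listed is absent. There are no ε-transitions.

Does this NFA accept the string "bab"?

Yes

Start in {B}.
Read 'b': {B} → {C}.
Read 'a': {C} → {B}.
Read 'b': {B} → {C}.
The final set {C} contains the accepting state C.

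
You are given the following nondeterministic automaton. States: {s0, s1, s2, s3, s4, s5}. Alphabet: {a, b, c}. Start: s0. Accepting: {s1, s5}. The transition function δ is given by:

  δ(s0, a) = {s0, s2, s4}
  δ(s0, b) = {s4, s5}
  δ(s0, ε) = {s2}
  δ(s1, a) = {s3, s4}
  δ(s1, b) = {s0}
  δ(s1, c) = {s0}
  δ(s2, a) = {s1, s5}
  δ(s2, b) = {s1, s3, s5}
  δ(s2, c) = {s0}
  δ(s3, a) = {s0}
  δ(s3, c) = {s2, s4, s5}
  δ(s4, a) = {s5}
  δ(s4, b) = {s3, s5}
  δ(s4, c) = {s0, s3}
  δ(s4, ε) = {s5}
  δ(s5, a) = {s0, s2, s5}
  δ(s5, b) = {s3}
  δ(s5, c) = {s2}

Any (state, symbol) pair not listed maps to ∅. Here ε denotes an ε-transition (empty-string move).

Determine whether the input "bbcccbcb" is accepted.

Yes

Start: ε-closure({s0}) = {s0, s2}.
Read 'b': s0→{s4, s5}, s2→{s1, s3, s5}; now {s1, s3, s4, s5}.
Read 'b': s1→{s0}, s3→∅, s4→{s3, s5}, s5→{s3}; union {s0, s3, s5}; ε-closure = {s0, s2, s3, s5}.
Read 'c': s0→∅, s2→{s0}, s3→{s2, s4, s5}, s5→{s2}; now {s0, s2, s4, s5}.
Read 'c': s0→∅, s2→{s0}, s4→{s0, s3}, s5→{s2}; now {s0, s2, s3}.
Read 'c': s0→∅, s2→{s0}, s3→{s2, s4, s5}; now {s0, s2, s4, s5}.
Read 'b': s0→{s4, s5}, s2→{s1, s3, s5}, s4→{s3, s5}, s5→{s3}; now {s1, s3, s4, s5}.
Read 'c': s1→{s0}, s3→{s2, s4, s5}, s4→{s0, s3}, s5→{s2}; now {s0, s2, s3, s4, s5}.
Read 'b': s0→{s4, s5}, s2→{s1, s3, s5}, s3→∅, s4→{s3, s5}, s5→{s3}; now {s1, s3, s4, s5}.
The final set {s1, s3, s4, s5} contains the accepting states s1, s5.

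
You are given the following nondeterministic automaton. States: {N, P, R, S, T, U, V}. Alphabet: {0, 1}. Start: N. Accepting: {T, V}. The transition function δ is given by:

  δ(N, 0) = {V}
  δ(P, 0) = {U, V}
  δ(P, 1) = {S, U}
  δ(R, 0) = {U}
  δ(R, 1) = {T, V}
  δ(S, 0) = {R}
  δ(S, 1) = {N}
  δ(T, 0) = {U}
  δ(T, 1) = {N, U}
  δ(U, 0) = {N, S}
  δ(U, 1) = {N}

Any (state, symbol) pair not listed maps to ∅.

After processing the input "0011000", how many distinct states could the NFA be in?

Start in {N}.
Read '0': N→{V}; now {V}.
Read '0': V→∅; now ∅.
The set is empty and remains empty for the remaining 5 symbols.
That set has 0 states.

0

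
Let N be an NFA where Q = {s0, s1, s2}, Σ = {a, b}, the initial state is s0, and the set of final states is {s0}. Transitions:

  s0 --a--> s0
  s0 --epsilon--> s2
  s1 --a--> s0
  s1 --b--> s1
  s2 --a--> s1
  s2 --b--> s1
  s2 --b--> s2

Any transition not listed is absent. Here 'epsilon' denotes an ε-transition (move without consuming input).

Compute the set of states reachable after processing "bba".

{s0, s1, s2}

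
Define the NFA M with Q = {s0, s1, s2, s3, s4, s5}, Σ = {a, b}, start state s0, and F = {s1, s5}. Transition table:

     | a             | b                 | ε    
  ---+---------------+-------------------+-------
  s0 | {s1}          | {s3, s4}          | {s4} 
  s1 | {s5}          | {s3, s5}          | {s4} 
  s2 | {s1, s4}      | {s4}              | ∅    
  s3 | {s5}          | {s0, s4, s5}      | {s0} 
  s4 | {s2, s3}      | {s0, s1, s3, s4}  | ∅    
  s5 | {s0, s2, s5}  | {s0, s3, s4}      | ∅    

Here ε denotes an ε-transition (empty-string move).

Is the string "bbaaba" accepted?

Yes

Start: ε-closure({s0}) = {s0, s4}.
Read 'b': s0→{s3, s4}, s4→{s0, s1, s3, s4}; now {s0, s1, s3, s4}.
Read 'b': s0→{s3, s4}, s1→{s3, s5}, s3→{s0, s4, s5}, s4→{s0, s1, s3, s4}; now {s0, s1, s3, s4, s5}.
Read 'a': s0→{s1}, s1→{s5}, s3→{s5}, s4→{s2, s3}, s5→{s0, s2, s5}; union {s0, s1, s2, s3, s5}; ε-closure = {s0, s1, s2, s3, s4, s5}.
Read 'a': s0→{s1}, s1→{s5}, s2→{s1, s4}, s3→{s5}, s4→{s2, s3}, s5→{s0, s2, s5}; now {s0, s1, s2, s3, s4, s5}.
Read 'b': s0→{s3, s4}, s1→{s3, s5}, s2→{s4}, s3→{s0, s4, s5}, s4→{s0, s1, s3, s4}, s5→{s0, s3, s4}; now {s0, s1, s3, s4, s5}.
Read 'a': s0→{s1}, s1→{s5}, s3→{s5}, s4→{s2, s3}, s5→{s0, s2, s5}; union {s0, s1, s2, s3, s5}; ε-closure = {s0, s1, s2, s3, s4, s5}.
The final set {s0, s1, s2, s3, s4, s5} contains the accepting states s1, s5.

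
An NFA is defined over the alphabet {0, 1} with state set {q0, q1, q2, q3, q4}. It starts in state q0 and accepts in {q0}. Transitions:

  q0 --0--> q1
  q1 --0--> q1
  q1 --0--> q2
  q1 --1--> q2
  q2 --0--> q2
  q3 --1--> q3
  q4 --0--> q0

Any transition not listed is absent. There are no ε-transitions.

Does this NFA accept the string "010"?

Start in {q0}.
Read '0': {q0} → {q1}.
Read '1': {q1} → {q2}.
Read '0': {q2} → {q2}.
The final set {q2} contains no accepting state.

No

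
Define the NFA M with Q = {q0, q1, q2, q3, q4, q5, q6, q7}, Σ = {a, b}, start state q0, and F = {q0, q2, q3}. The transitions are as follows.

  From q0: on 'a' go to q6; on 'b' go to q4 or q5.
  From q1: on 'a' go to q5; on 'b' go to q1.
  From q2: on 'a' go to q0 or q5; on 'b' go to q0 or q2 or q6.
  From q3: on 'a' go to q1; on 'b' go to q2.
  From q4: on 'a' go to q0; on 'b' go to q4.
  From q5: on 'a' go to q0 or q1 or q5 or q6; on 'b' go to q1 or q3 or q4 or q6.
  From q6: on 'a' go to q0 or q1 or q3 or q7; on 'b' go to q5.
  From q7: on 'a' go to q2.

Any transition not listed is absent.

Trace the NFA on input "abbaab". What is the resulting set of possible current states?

{q0, q1, q2, q3, q4, q5, q6}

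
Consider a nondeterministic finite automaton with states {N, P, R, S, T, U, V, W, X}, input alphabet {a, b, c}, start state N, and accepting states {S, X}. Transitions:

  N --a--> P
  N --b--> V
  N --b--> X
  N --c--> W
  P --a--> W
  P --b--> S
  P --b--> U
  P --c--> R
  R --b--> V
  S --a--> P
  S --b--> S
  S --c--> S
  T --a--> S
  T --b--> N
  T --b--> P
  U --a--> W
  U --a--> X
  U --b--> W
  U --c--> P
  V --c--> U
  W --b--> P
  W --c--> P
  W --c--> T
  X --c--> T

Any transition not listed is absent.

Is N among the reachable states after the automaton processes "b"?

No

Start in {N}.
Read 'b': N→{V, X}; now {V, X}.
State N is not in {V, X}.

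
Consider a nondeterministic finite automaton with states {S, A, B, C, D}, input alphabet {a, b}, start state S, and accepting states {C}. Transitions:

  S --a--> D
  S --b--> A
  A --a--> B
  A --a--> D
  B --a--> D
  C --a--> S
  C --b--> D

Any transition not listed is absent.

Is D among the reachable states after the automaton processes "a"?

Yes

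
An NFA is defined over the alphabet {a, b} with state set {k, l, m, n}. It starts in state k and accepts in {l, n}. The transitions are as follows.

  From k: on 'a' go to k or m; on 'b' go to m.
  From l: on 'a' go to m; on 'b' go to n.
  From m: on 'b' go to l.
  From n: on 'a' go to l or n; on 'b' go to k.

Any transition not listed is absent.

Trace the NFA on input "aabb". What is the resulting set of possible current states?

Start in {k}.
Read 'a': k→{k, m}; now {k, m}.
Read 'a': k→{k, m}, m→∅; now {k, m}.
Read 'b': k→{m}, m→{l}; now {l, m}.
Read 'b': l→{n}, m→{l}; now {l, n}.

{l, n}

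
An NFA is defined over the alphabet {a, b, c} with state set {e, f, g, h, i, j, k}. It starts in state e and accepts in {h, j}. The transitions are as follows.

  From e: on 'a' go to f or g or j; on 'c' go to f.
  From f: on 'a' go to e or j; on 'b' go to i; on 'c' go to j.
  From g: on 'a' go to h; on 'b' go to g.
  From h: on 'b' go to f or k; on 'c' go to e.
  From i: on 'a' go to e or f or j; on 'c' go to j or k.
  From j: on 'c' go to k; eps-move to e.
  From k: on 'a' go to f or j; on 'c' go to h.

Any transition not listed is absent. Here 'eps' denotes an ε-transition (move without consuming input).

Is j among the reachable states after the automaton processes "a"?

Start in {e}.
Read 'a': e→{f, g, j}; union {f, g, j}; ε-closure = {e, f, g, j}.
State j is in {e, f, g, j}.

Yes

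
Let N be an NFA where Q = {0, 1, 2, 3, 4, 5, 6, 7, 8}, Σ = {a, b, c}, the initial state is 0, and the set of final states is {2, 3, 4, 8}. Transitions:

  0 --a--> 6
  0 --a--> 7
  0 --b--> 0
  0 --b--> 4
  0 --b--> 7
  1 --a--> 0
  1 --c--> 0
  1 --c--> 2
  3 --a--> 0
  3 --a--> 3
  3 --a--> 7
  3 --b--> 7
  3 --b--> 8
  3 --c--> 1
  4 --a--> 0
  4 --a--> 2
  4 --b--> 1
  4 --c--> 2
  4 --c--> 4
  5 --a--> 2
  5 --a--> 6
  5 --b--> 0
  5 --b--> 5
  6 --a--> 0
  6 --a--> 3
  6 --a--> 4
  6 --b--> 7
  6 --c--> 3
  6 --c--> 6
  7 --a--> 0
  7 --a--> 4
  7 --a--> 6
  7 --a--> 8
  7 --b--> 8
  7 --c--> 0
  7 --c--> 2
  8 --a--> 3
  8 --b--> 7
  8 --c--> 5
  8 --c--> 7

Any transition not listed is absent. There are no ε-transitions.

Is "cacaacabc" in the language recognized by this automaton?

No

Start in {0}.
Read 'c': {0} → ∅.
The set is empty and remains empty for the remaining 8 symbols.
The final set ∅ contains no accepting state.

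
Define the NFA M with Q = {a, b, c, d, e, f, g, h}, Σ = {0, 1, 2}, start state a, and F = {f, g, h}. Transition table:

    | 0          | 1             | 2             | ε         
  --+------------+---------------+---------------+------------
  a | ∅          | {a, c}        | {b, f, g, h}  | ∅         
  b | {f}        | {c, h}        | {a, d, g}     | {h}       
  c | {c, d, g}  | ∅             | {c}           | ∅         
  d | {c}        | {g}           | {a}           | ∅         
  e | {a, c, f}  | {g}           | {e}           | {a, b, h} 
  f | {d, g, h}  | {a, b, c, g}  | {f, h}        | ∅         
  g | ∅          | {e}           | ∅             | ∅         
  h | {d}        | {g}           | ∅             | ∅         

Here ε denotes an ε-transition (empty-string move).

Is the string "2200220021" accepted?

No

Start in {a}.
Read '2': {a} → {b, f, g, h}.
Read '2': {b, f, g, h} → {a, d, f, g, h}.
Read '0': {a, d, f, g, h} → {c, d, g, h}.
Read '0': {c, d, g, h} → {c, d, g}.
Read '2': {c, d, g} → {a, c}.
Read '2': {a, c} → {b, c, f, g, h}.
Read '0': {b, c, f, g, h} → {c, d, f, g, h}.
Read '0': {c, d, f, g, h} → {c, d, g, h}.
Read '2': {c, d, g, h} → {a, c}.
Read '1': {a, c} → {a, c}.
The final set {a, c} contains no accepting state.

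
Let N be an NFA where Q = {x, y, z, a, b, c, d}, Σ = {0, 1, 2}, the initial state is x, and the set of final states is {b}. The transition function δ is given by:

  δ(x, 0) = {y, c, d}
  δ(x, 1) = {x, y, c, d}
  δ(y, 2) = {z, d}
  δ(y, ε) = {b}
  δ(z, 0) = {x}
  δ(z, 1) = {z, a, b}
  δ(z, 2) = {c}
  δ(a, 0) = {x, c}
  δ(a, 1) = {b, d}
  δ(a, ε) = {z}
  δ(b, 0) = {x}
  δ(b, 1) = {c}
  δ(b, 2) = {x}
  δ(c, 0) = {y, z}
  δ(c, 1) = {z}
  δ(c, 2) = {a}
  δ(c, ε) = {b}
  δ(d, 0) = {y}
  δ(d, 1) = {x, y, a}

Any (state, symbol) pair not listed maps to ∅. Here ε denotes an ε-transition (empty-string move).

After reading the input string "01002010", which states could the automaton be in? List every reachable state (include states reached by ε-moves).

Start in {x}.
Read '0': {x} → {y, b, c, d}.
Read '1': {y, b, c, d} → {x, y, z, a, b, c}.
Read '0': {x, y, z, a, b, c} → {x, y, z, b, c, d}.
Read '0': {x, y, z, b, c, d} → {x, y, z, b, c, d}.
Read '2': {x, y, z, b, c, d} → {x, z, a, b, c, d}.
Read '0': {x, z, a, b, c, d} → {x, y, z, b, c, d}.
Read '1': {x, y, z, b, c, d} → {x, y, z, a, b, c, d}.
Read '0': {x, y, z, a, b, c, d} → {x, y, z, b, c, d}.

{x, y, z, b, c, d}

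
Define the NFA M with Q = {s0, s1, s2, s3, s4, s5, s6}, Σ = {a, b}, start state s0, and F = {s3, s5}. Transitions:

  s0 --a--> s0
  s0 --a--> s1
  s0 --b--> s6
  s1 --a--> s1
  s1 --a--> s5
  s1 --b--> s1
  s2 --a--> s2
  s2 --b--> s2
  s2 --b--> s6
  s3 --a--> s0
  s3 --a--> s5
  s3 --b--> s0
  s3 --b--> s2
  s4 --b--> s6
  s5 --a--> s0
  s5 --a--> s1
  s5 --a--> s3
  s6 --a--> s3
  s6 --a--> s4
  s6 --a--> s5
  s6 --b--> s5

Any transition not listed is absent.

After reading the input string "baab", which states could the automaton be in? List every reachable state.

Start in {s0}.
Read 'b': s0→{s6}; now {s6}.
Read 'a': s6→{s3, s4, s5}; now {s3, s4, s5}.
Read 'a': s3→{s0, s5}, s4→∅, s5→{s0, s1, s3}; now {s0, s1, s3, s5}.
Read 'b': s0→{s6}, s1→{s1}, s3→{s0, s2}, s5→∅; now {s0, s1, s2, s6}.

{s0, s1, s2, s6}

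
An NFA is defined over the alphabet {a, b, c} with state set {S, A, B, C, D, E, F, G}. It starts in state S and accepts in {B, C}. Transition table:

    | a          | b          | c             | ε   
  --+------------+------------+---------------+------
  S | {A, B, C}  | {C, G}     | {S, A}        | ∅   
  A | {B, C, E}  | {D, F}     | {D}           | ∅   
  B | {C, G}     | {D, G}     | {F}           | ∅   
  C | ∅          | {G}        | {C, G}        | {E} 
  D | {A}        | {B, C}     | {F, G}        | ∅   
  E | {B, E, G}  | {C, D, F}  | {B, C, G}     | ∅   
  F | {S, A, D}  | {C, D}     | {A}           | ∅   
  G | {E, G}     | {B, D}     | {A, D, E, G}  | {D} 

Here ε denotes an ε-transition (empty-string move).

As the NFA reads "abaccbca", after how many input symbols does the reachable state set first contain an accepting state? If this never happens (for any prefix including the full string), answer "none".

1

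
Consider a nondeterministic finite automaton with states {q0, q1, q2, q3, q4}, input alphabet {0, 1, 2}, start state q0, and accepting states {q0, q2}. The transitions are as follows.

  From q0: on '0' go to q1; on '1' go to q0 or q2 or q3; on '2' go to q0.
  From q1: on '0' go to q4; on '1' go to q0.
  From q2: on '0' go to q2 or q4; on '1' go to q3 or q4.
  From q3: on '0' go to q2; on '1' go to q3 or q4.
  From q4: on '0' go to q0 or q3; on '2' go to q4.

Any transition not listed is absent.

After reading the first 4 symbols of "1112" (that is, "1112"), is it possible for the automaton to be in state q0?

Start in {q0}.
Read '1': {q0} → {q0, q2, q3}.
Read '1': {q0, q2, q3} → {q0, q2, q3, q4}.
Read '1': {q0, q2, q3, q4} → {q0, q2, q3, q4}.
Read '2': {q0, q2, q3, q4} → {q0, q4}.
State q0 is in {q0, q4}.

Yes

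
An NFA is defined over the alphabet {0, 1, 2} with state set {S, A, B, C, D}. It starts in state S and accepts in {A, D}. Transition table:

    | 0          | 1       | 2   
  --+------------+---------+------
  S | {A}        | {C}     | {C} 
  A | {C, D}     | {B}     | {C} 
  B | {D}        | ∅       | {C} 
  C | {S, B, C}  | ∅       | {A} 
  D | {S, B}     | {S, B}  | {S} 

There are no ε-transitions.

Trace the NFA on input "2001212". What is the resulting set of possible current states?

{C}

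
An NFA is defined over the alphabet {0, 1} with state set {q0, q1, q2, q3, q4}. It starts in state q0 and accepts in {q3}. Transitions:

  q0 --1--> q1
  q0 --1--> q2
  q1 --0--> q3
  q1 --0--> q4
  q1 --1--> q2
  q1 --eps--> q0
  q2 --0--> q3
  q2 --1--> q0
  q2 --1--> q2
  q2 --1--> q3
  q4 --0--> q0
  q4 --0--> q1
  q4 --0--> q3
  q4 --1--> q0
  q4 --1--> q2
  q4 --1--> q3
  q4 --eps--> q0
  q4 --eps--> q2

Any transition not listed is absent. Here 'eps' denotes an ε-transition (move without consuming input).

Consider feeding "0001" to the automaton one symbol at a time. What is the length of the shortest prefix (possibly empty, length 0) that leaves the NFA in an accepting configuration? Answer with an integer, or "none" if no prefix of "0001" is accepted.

none

Start in {q0}.
Read '0': q0→∅; now ∅.
The set is empty and remains empty for the remaining 3 symbols.
No reachable set along the way intersects F.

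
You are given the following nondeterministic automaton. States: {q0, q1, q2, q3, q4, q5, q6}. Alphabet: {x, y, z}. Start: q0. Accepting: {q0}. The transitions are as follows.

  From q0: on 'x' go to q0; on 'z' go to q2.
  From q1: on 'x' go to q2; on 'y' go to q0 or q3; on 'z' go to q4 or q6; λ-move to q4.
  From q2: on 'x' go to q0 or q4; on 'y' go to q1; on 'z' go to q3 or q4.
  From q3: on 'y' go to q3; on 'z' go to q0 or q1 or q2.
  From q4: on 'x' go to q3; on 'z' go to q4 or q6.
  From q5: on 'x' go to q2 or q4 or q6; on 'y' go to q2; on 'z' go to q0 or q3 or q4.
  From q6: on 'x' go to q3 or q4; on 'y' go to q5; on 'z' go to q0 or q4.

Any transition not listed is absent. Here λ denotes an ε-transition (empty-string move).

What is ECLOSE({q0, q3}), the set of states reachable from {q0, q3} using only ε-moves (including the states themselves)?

{q0, q3}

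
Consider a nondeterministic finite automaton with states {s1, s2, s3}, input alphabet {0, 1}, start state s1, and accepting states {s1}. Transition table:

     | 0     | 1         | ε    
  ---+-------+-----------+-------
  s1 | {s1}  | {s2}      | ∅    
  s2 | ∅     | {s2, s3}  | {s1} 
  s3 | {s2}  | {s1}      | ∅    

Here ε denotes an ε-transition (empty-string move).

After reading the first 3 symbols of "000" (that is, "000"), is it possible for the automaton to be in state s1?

Yes

Start in {s1}.
Read '0': s1→{s1}; now {s1}.
Read '0': s1→{s1}; now {s1}.
Read '0': s1→{s1}; now {s1}.
State s1 is in {s1}.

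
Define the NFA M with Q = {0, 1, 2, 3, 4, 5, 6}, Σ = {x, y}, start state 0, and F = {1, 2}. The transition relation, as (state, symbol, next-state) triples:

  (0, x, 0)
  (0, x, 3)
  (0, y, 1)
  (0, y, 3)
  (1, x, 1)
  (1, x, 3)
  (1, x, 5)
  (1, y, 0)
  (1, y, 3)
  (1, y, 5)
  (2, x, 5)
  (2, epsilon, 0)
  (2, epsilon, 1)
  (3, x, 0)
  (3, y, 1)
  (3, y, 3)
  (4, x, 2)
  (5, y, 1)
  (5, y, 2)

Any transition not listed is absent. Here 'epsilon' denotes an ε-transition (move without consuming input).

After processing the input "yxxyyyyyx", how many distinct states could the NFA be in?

4

Start in {0}.
Read 'y': 0→{1, 3}; now {1, 3}.
Read 'x': 1→{1, 3, 5}, 3→{0}; now {0, 1, 3, 5}.
Read 'x': 0→{0, 3}, 1→{1, 3, 5}, 3→{0}, 5→∅; now {0, 1, 3, 5}.
Read 'y': 0→{1, 3}, 1→{0, 3, 5}, 3→{1, 3}, 5→{1, 2}; now {0, 1, 2, 3, 5}.
Read 'y': 0→{1, 3}, 1→{0, 3, 5}, 2→∅, 3→{1, 3}, 5→{1, 2}; now {0, 1, 2, 3, 5}.
Read 'y': 0→{1, 3}, 1→{0, 3, 5}, 2→∅, 3→{1, 3}, 5→{1, 2}; now {0, 1, 2, 3, 5}.
Read 'y': 0→{1, 3}, 1→{0, 3, 5}, 2→∅, 3→{1, 3}, 5→{1, 2}; now {0, 1, 2, 3, 5}.
Read 'y': 0→{1, 3}, 1→{0, 3, 5}, 2→∅, 3→{1, 3}, 5→{1, 2}; now {0, 1, 2, 3, 5}.
Read 'x': 0→{0, 3}, 1→{1, 3, 5}, 2→{5}, 3→{0}, 5→∅; now {0, 1, 3, 5}.
That set has 4 states.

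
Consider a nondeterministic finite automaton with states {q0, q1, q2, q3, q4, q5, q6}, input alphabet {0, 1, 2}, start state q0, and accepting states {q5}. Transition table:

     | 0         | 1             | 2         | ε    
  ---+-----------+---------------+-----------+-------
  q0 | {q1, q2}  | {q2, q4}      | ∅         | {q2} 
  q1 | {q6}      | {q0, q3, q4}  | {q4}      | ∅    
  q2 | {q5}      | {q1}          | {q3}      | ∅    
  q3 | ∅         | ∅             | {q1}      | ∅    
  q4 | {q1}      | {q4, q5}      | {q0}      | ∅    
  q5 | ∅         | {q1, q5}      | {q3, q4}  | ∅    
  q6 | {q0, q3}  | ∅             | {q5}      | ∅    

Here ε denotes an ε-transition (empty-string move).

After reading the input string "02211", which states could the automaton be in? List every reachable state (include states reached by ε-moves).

Start: ε-closure({q0}) = {q0, q2}.
Read '0': {q0, q2} → {q1, q2, q5}.
Read '2': {q1, q2, q5} → {q3, q4}.
Read '2': {q3, q4} → {q0, q1, q2}.
Read '1': {q0, q1, q2} → {q0, q1, q2, q3, q4}.
Read '1': {q0, q1, q2, q3, q4} → {q0, q1, q2, q3, q4, q5}.

{q0, q1, q2, q3, q4, q5}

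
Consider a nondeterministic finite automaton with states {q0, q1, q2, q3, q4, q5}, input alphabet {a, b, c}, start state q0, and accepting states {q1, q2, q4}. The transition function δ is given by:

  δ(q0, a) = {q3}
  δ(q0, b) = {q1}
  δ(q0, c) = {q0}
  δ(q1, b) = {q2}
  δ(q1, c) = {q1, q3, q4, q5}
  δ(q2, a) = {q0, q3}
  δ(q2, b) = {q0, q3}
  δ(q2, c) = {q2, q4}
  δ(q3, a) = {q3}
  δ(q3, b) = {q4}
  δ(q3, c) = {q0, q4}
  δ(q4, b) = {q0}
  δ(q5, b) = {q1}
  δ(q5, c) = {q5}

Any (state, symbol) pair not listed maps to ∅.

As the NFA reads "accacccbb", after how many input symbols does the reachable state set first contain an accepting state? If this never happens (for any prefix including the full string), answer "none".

2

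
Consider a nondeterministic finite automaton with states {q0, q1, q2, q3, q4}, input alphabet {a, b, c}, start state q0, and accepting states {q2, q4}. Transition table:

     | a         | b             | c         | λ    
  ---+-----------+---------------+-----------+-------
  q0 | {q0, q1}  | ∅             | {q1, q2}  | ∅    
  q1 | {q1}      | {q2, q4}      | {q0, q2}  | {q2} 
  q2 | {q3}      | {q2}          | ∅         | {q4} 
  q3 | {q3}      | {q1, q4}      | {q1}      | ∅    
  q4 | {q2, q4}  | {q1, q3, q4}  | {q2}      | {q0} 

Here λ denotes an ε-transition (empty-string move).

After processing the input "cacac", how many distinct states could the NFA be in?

Start in {q0}.
Read 'c': q0→{q1, q2}; union {q1, q2}; ε-closure = {q0, q1, q2, q4}.
Read 'a': q0→{q0, q1}, q1→{q1}, q2→{q3}, q4→{q2, q4}; now {q0, q1, q2, q3, q4}.
Read 'c': q0→{q1, q2}, q1→{q0, q2}, q2→∅, q3→{q1}, q4→{q2}; union {q0, q1, q2}; ε-closure = {q0, q1, q2, q4}.
Read 'a': q0→{q0, q1}, q1→{q1}, q2→{q3}, q4→{q2, q4}; now {q0, q1, q2, q3, q4}.
Read 'c': q0→{q1, q2}, q1→{q0, q2}, q2→∅, q3→{q1}, q4→{q2}; union {q0, q1, q2}; ε-closure = {q0, q1, q2, q4}.
That set has 4 states.

4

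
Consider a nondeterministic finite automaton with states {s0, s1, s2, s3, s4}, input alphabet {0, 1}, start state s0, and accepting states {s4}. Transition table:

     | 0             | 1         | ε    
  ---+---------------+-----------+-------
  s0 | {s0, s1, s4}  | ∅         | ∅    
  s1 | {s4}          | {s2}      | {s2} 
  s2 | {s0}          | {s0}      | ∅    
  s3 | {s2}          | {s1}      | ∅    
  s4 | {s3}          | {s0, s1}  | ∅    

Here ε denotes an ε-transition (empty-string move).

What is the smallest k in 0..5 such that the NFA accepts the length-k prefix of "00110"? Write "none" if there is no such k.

1

Start in {s0}.
Read '0': {s0} → {s0, s1, s2, s4}.
None of the earlier sets intersect F, but {s0, s1, s2, s4} does.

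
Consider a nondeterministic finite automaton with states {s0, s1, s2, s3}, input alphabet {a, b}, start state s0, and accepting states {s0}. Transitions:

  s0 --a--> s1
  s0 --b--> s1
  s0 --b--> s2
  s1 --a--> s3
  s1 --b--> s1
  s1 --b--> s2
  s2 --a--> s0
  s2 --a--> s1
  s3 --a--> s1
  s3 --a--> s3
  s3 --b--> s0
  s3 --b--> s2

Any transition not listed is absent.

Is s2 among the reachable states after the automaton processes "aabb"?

Start in {s0}.
Read 'a': {s0} → {s1}.
Read 'a': {s1} → {s3}.
Read 'b': {s3} → {s0, s2}.
Read 'b': {s0, s2} → {s1, s2}.
State s2 is in {s1, s2}.

Yes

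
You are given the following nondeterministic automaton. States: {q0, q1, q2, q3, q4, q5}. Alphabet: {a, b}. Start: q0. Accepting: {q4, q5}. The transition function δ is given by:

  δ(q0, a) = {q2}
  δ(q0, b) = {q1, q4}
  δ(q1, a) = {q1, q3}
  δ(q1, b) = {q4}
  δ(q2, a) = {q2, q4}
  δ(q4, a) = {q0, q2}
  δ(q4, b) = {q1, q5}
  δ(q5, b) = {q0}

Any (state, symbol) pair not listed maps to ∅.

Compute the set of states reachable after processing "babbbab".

Start in {q0}.
Read 'b': q0→{q1, q4}; now {q1, q4}.
Read 'a': q1→{q1, q3}, q4→{q0, q2}; now {q0, q1, q2, q3}.
Read 'b': q0→{q1, q4}, q1→{q4}, q2→∅, q3→∅; now {q1, q4}.
Read 'b': q1→{q4}, q4→{q1, q5}; now {q1, q4, q5}.
Read 'b': q1→{q4}, q4→{q1, q5}, q5→{q0}; now {q0, q1, q4, q5}.
Read 'a': q0→{q2}, q1→{q1, q3}, q4→{q0, q2}, q5→∅; now {q0, q1, q2, q3}.
Read 'b': q0→{q1, q4}, q1→{q4}, q2→∅, q3→∅; now {q1, q4}.

{q1, q4}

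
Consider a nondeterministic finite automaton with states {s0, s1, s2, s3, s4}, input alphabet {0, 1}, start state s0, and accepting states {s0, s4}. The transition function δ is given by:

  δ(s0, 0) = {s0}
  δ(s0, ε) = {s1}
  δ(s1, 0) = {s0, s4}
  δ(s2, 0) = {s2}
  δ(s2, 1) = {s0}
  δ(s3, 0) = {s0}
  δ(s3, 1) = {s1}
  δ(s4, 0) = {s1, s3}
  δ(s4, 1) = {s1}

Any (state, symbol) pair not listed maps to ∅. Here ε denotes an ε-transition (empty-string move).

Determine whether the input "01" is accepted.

Start: ε-closure({s0}) = {s0, s1}.
Read '0': {s0, s1} → {s0, s1, s4}.
Read '1': {s0, s1, s4} → {s1}.
The final set {s1} contains no accepting state.

No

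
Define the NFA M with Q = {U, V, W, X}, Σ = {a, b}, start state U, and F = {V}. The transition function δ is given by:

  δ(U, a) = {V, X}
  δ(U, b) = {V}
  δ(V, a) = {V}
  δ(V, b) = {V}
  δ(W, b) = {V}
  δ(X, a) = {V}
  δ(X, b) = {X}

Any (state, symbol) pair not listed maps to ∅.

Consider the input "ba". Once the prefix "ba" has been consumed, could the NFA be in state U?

No

Start in {U}.
Read 'b': {U} → {V}.
Read 'a': {V} → {V}.
State U is not in {V}.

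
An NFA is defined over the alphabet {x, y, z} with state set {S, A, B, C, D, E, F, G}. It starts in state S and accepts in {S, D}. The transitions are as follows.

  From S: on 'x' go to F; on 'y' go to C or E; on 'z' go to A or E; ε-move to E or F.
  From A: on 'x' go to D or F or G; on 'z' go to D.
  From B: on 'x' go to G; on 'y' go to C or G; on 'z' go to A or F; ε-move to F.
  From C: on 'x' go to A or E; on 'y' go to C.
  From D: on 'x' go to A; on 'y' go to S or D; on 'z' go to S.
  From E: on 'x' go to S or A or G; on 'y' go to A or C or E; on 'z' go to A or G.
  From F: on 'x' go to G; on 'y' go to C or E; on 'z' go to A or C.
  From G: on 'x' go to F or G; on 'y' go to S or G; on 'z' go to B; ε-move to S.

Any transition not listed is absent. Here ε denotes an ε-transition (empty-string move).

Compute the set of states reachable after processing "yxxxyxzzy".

{S, A, C, D, E, F, G}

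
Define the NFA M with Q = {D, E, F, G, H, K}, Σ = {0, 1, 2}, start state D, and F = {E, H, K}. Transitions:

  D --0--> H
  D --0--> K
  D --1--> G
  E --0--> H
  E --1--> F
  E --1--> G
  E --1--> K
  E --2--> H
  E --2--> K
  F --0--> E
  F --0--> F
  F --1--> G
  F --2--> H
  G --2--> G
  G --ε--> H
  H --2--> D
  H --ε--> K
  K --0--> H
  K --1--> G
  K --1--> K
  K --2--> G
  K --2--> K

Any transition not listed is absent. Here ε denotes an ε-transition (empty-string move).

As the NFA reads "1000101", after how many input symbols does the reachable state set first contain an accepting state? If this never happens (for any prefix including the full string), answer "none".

1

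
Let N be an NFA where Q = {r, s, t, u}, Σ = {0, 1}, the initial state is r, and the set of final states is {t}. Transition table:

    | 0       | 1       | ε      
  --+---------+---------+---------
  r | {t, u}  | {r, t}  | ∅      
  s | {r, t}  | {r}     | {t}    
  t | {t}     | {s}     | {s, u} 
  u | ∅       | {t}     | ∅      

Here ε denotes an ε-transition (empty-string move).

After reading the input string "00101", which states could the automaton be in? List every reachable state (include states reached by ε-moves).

{r, s, t, u}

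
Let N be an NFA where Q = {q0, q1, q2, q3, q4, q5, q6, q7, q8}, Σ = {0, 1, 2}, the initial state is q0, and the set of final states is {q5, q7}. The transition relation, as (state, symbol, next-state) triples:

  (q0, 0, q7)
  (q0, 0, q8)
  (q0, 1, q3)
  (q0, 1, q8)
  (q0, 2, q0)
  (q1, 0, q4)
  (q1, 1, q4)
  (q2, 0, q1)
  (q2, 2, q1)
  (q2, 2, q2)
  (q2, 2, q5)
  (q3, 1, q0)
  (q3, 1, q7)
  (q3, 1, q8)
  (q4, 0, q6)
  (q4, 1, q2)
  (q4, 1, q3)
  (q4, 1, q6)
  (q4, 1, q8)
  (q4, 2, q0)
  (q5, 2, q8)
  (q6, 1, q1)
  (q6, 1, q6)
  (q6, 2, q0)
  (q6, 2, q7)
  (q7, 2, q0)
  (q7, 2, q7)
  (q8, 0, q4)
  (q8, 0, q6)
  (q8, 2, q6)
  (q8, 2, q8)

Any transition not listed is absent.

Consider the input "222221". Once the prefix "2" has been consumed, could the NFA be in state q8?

No

Start in {q0}.
Read '2': {q0} → {q0}.
State q8 is not in {q0}.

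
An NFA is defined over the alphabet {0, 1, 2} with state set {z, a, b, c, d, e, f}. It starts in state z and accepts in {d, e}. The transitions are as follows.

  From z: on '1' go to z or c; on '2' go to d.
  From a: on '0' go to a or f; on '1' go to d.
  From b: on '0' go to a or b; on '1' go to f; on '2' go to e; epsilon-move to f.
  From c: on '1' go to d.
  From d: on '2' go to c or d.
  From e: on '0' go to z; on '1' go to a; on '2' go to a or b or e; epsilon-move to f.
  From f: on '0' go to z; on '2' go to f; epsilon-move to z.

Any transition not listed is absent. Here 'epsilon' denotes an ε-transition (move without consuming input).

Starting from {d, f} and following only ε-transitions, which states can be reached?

Begin with {d, f}.
ε-move f → z; add z.

{z, d, f}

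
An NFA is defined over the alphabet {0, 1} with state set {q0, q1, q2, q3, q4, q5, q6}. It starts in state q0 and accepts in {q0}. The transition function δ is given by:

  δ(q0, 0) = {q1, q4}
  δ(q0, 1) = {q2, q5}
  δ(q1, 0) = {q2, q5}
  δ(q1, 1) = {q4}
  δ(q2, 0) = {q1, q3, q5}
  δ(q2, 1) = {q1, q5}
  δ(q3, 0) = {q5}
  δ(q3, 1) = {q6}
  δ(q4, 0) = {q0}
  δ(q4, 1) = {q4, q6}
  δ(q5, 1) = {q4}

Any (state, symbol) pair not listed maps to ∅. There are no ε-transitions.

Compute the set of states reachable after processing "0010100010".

{q0, q1, q2, q3, q5}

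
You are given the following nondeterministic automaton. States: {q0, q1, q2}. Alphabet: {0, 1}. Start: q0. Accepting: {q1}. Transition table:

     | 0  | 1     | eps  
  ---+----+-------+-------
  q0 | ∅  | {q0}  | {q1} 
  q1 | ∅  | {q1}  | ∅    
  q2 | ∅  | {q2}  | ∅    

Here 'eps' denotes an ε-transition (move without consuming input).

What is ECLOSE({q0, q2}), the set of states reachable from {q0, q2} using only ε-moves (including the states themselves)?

{q0, q1, q2}

Begin with {q0, q2}.
ε-move q0 → q1; add q1.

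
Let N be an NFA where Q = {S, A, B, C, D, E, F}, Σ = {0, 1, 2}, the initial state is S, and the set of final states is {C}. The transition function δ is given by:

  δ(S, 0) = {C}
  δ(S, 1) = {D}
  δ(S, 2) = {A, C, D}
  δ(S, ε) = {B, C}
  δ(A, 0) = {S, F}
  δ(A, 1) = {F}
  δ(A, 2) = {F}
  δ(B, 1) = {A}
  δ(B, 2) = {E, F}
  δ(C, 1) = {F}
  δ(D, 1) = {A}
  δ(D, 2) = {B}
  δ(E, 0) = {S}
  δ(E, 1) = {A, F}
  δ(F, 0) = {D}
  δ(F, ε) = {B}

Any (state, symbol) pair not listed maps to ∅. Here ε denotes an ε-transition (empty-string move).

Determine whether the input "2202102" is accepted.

Yes

Start: ε-closure({S}) = {S, B, C}.
Read '2': S→{A, C, D}, B→{E, F}, C→∅; union {A, C, D, E, F}; ε-closure = {A, B, C, D, E, F}.
Read '2': A→{F}, B→{E, F}, C→∅, D→{B}, E→∅, F→∅; now {B, E, F}.
Read '0': B→∅, E→{S}, F→{D}; union {S, D}; ε-closure = {S, B, C, D}.
Read '2': S→{A, C, D}, B→{E, F}, C→∅, D→{B}; now {A, B, C, D, E, F}.
Read '1': A→{F}, B→{A}, C→{F}, D→{A}, E→{A, F}, F→∅; union {A, F}; ε-closure = {A, B, F}.
Read '0': A→{S, F}, B→∅, F→{D}; union {S, D, F}; ε-closure = {S, B, C, D, F}.
Read '2': S→{A, C, D}, B→{E, F}, C→∅, D→{B}, F→∅; now {A, B, C, D, E, F}.
The final set {A, B, C, D, E, F} contains the accepting state C.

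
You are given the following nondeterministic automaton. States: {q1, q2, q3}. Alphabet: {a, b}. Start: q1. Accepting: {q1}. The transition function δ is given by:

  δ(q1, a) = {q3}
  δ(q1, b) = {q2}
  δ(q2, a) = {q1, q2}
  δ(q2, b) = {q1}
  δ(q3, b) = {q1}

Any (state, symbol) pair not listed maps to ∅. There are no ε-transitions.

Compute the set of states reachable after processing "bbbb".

{q1}

Start in {q1}.
Read 'b': q1→{q2}; now {q2}.
Read 'b': q2→{q1}; now {q1}.
Read 'b': q1→{q2}; now {q2}.
Read 'b': q2→{q1}; now {q1}.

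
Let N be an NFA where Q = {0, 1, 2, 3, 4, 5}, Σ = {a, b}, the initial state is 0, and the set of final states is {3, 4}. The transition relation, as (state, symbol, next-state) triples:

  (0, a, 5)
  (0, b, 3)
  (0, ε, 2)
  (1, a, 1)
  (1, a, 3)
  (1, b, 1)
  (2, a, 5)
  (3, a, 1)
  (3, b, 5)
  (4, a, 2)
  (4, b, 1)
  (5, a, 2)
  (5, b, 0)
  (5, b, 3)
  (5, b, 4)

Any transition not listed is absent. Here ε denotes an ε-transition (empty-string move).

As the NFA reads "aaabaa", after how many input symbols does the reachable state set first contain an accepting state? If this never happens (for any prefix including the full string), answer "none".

Start: ε-closure({0}) = {0, 2}.
Read 'a': {0, 2} → {5}.
Read 'a': {5} → {2}.
Read 'a': {2} → {5}.
Read 'b': {5} → {0, 2, 3, 4}.
None of the earlier sets intersect F, but {0, 2, 3, 4} does.

4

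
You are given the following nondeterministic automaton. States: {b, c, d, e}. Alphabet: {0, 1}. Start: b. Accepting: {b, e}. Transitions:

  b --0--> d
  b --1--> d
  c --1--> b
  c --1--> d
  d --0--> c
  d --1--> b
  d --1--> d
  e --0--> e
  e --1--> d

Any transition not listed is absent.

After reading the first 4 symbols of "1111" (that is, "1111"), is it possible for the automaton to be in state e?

No

Start in {b}.
Read '1': {b} → {d}.
Read '1': {d} → {b, d}.
Read '1': {b, d} → {b, d}.
Read '1': {b, d} → {b, d}.
State e is not in {b, d}.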